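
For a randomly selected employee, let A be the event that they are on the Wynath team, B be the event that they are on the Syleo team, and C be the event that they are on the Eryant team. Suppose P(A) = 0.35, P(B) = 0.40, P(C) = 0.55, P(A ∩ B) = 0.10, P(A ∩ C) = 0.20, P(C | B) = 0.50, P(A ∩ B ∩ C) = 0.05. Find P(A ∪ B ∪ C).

0.85

P(B ∩ C) = P(B)·P(C|B) = 0.40 × 0.50 = 0.20
P(A ∪ B ∪ C) = 0.35 + 0.40 + 0.55 − 0.10 − 0.20 − 0.20 + 0.05 = 0.85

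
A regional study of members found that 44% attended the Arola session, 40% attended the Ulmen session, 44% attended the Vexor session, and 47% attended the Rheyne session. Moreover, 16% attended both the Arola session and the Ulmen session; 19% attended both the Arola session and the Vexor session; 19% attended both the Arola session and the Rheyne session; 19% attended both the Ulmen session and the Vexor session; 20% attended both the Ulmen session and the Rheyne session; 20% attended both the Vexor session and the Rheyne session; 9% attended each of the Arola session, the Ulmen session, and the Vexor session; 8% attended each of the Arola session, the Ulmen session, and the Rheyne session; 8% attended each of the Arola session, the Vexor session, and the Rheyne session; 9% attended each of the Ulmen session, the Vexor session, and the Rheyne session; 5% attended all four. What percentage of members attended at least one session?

91%

P(at least one) = 44 + 40 + 44 + 47 − 16 − 19 − 19 − 19 − 20 − 20 + 9 + 8 + 8 + 9 − 5 = 91%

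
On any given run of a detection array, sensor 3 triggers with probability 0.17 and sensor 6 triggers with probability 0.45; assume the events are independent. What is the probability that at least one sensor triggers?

Independence gives P(none) = ∏(1 − pᵢ).
P(none) = (1 − 0.17) × (1 − 0.45) = 0.83 × 0.55 = 0.4565
P(at least one) = 1 − 0.4565 = 0.5435

0.5435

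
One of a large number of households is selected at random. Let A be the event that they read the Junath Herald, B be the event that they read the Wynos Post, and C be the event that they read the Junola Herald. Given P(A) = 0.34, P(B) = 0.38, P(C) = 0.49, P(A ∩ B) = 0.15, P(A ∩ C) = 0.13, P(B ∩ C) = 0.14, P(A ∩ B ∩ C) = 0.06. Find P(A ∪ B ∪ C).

0.85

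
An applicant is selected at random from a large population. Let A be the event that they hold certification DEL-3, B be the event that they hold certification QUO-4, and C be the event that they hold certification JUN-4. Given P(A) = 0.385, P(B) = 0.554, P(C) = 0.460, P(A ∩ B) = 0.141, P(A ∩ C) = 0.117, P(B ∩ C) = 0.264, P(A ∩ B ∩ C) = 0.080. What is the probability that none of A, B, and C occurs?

Apply inclusion-exclusion:
P(A ∪ B ∪ C) = 0.385 + 0.554 + 0.460 − 0.141 − 0.117 − 0.264 + 0.080 = 0.957
P(none) = 1 − 0.957 = 0.043

0.043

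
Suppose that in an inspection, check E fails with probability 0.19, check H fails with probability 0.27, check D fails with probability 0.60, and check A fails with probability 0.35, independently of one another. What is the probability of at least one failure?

0.846262

Independence gives P(none) = ∏(1 − pᵢ).
P(none) = (1 − 0.19) × (1 − 0.27) × (1 − 0.60) × (1 − 0.35) = 0.81 × 0.73 × 0.40 × 0.65 = 0.153738
P(at least one) = 1 − 0.153738 = 0.846262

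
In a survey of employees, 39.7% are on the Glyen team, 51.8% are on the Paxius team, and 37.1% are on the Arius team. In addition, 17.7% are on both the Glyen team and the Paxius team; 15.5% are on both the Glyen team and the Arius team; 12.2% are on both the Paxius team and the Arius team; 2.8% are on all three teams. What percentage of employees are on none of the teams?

P(at least one) = 39.7 + 51.8 + 37.1 − 17.7 − 15.5 − 12.2 + 2.8 = 86.0%
P(none) = 100% − 86.0% = 14.0%

14.0%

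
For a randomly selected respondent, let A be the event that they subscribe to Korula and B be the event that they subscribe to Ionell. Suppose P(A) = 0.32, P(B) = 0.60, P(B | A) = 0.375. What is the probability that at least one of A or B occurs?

P(A ∩ B) = P(A)·P(B|A) = 0.32 × 0.375 = 0.12
P(A ∪ B) = 0.32 + 0.60 − 0.12 = 0.80

0.80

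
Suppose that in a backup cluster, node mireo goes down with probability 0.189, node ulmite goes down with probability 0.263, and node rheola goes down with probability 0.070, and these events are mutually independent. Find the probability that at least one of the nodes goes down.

0.44413249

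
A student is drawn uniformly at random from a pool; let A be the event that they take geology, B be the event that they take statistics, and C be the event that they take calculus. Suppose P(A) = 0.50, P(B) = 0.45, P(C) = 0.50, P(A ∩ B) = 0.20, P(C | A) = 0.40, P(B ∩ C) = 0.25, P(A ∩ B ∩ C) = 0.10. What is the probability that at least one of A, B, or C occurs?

0.90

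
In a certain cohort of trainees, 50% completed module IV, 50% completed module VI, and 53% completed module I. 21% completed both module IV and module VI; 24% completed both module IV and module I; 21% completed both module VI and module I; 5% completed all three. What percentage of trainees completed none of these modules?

8%

Apply inclusion-exclusion:
P(≥1) = 50 + 50 + 53 − 21 − 24 − 21 + 5 = 92%
P(none) = 100% − 92% = 8%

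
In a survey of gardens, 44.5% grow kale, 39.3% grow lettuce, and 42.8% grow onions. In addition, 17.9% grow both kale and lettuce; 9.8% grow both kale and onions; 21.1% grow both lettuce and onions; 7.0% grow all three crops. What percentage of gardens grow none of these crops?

By inclusion-exclusion,
P(≥1) = 44.5 + 39.3 + 42.8 − 17.9 − 9.8 − 21.1 + 7.0 = 84.8%
P(none) = 100% − 84.8% = 15.2%

15.2%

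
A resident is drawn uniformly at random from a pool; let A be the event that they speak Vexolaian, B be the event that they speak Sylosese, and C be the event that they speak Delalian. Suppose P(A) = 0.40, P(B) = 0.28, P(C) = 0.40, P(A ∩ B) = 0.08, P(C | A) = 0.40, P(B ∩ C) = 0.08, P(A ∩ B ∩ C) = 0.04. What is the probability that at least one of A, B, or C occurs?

P(A ∩ C) = P(A)·P(C|A) = 0.40 × 0.40 = 0.16
By inclusion-exclusion,
P(A ∪ B ∪ C) = 0.40 + 0.28 + 0.40 − 0.08 − 0.16 − 0.08 + 0.04 = 0.80

0.80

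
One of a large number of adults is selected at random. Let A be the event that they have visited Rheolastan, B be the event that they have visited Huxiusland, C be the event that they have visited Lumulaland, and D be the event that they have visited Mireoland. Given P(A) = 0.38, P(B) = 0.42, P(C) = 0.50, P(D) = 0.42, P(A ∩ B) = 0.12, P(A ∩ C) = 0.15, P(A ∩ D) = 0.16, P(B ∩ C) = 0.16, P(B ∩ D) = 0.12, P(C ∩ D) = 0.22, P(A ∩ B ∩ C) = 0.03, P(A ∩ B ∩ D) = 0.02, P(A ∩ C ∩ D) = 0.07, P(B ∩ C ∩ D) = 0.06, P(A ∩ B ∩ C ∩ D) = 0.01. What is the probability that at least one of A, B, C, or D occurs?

0.96

P(A ∪ B ∪ C ∪ D) = 0.38 + 0.42 + 0.50 + 0.42 − 0.12 − 0.15 − 0.16 − 0.16 − 0.12 − 0.22 + 0.03 + 0.02 + 0.07 + 0.06 − 0.01 = 0.96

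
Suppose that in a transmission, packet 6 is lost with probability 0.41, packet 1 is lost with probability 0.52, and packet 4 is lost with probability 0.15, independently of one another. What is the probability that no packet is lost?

P(none) = (1 − 0.41) × (1 − 0.52) × (1 − 0.15) = 0.59 × 0.48 × 0.85 = 0.24072

0.24072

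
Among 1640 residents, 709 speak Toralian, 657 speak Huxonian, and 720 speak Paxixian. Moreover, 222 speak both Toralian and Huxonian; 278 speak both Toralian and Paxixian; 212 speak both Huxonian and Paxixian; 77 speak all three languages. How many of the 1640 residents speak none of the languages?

Inclusion–exclusion gives
|union| = 709 + 657 + 720 − 222 − 278 − 212 + 77 = 1451
None: 1640 − 1451 = 189

189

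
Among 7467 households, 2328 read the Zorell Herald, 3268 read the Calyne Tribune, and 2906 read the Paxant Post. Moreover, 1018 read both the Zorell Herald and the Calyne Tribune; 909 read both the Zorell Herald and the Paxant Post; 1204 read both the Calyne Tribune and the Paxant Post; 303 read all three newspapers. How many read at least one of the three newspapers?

N(≥1) = 2328 + 3268 + 2906 − 1018 − 909 − 1204 + 303 = 5674

5674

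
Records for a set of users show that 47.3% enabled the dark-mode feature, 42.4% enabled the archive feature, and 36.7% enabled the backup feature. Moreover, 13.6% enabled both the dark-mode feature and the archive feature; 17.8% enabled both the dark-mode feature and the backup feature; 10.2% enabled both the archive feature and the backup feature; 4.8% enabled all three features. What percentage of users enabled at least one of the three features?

89.6%

Inclusion–exclusion gives
P(≥1) = 47.3 + 42.4 + 36.7 − 13.6 − 17.8 − 10.2 + 4.8 = 89.6%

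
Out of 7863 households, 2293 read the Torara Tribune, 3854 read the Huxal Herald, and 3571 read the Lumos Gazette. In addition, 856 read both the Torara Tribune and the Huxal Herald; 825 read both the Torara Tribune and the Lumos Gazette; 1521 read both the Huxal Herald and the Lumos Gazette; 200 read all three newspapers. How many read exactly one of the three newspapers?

By inclusion–exclusion (exactly-one form):
N(exactly one) = 2293 + 3854 + 3571 − 2·856 − 2·825 − 2·1521 + 3·200 = 3914

3914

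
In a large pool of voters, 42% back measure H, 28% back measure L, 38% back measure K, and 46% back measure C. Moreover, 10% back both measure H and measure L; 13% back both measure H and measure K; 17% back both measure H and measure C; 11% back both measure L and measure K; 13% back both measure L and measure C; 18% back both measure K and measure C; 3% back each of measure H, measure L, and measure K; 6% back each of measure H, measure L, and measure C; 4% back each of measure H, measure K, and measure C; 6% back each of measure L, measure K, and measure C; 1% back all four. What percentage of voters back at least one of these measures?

Apply inclusion-exclusion:
P(union) = 42 + 28 + 38 + 46 − 10 − 13 − 17 − 11 − 13 − 18 + 3 + 6 + 4 + 6 − 1 = 90%

90%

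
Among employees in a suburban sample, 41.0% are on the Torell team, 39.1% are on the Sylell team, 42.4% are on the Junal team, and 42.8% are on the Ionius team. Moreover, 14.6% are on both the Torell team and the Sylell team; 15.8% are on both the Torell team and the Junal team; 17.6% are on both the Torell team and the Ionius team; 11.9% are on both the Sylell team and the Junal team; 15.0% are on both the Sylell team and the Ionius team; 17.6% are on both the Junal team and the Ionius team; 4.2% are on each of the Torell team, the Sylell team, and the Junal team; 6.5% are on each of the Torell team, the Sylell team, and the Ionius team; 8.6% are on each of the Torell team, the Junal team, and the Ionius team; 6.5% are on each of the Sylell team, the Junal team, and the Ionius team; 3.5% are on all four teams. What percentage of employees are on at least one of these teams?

95.1%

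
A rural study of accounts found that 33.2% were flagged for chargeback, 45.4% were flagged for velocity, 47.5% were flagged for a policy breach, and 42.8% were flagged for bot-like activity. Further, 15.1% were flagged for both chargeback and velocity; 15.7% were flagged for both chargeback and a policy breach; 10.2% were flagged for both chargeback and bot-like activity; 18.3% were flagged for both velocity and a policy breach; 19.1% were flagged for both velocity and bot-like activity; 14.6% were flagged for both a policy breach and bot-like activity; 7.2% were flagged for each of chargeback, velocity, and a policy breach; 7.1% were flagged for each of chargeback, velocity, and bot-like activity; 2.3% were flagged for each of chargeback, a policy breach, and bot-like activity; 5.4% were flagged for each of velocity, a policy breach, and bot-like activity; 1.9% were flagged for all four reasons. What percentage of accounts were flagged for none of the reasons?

4.0%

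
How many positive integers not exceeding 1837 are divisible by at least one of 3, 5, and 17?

915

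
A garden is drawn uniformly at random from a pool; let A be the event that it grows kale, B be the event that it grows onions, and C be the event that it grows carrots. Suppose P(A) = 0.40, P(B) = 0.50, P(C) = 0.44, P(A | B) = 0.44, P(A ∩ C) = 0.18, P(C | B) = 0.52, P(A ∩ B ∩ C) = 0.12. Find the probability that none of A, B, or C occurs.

P(A ∩ B) = P(B)·P(A|B) = 0.50 × 0.44 = 0.22
P(B ∩ C) = P(B)·P(C|B) = 0.50 × 0.52 = 0.26
By inclusion–exclusion:
P(A ∪ B ∪ C) = 0.40 + 0.50 + 0.44 − 0.22 − 0.18 − 0.26 + 0.12 = 0.80
P(none) = 1 − 0.80 = 0.20

0.20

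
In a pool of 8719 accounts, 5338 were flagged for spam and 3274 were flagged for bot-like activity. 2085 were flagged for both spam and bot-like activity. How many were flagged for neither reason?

Apply inclusion-exclusion:
|at least one| = 5338 + 3274 − 2085 = 6527
None: 8719 − 6527 = 2192

2192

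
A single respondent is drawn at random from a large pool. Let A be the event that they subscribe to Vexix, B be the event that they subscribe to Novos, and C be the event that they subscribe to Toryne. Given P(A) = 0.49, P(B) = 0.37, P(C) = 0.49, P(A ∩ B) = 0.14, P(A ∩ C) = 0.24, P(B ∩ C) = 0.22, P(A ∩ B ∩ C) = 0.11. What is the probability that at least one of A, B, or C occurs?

Inclusion–exclusion gives
P(A ∪ B ∪ C) = 0.49 + 0.37 + 0.49 − 0.14 − 0.24 − 0.22 + 0.11 = 0.86

0.86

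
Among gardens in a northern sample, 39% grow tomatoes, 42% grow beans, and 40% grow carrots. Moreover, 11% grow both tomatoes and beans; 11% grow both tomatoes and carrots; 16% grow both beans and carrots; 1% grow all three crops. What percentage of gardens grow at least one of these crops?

84%

P(≥1) = 39 + 42 + 40 − 11 − 11 − 16 + 1 = 84%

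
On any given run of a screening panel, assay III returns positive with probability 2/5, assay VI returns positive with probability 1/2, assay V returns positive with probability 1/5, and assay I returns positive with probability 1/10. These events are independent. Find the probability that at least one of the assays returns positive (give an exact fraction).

98/125

P(none) = (1 − 2/5) × (1 − 1/2) × (1 − 1/5) × (1 − 1/10) = 3/5 × 1/2 × 4/5 × 9/10 = 27/125
P(at least one) = 1 − 27/125 = 98/125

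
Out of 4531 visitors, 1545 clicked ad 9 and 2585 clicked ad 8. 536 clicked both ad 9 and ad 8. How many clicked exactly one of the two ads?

3058

By inclusion–exclusion (exactly-one form):
|exactly one| = 1545 + 2585 − 2·536 = 3058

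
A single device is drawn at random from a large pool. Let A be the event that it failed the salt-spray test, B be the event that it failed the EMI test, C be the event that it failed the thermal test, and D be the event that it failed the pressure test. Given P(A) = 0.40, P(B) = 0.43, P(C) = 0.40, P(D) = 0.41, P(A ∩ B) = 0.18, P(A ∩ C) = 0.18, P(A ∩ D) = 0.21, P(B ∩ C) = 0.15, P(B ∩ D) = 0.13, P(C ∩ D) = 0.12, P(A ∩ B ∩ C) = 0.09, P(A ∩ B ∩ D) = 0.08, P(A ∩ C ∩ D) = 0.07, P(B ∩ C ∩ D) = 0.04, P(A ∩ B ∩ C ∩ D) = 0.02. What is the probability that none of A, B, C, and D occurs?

Apply inclusion-exclusion:
P(A ∪ B ∪ C ∪ D) = 0.40 + 0.43 + 0.40 + 0.41 − 0.18 − 0.18 − 0.21 − 0.15 − 0.13 − 0.12 + 0.09 + 0.08 + 0.07 + 0.04 − 0.02 = 0.93
P(none) = 1 − 0.93 = 0.07

0.07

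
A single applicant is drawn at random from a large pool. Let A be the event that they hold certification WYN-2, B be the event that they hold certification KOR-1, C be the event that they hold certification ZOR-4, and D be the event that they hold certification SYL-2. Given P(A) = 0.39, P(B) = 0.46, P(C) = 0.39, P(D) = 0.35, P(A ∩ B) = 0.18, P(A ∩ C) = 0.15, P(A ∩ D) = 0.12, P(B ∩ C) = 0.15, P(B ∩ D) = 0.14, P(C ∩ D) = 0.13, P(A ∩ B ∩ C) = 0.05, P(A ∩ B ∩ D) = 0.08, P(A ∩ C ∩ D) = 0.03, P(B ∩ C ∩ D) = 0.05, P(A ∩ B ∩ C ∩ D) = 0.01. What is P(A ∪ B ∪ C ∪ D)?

0.92

P(A ∪ B ∪ C ∪ D) = 0.39 + 0.46 + 0.39 + 0.35 − 0.18 − 0.15 − 0.12 − 0.15 − 0.14 − 0.13 + 0.05 + 0.08 + 0.03 + 0.05 − 0.01 = 0.92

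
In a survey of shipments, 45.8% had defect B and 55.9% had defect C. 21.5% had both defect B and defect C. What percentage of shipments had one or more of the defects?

Inclusion–exclusion gives
P(union) = 45.8 + 55.9 − 21.5 = 80.2%

80.2%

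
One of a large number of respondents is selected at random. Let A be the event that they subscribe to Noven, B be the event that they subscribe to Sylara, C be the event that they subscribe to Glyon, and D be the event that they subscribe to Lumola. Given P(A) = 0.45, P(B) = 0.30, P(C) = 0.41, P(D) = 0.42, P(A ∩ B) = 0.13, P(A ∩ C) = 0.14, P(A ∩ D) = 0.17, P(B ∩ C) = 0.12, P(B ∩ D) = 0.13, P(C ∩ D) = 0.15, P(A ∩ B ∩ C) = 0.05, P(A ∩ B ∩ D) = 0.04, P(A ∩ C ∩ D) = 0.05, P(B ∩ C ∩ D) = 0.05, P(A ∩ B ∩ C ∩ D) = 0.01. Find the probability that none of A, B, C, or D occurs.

0.08

Using inclusion–exclusion:
P(A ∪ B ∪ C ∪ D) = 0.45 + 0.30 + 0.41 + 0.42 − 0.13 − 0.14 − 0.17 − 0.12 − 0.13 − 0.15 + 0.05 + 0.04 + 0.05 + 0.05 − 0.01 = 0.92
P(none) = 1 − 0.92 = 0.08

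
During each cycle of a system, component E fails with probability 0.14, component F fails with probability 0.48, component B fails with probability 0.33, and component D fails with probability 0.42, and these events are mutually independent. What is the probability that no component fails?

0.17378192

P(none) = (1 − 0.14) × (1 − 0.48) × (1 − 0.33) × (1 − 0.42) = 0.86 × 0.52 × 0.67 × 0.58 = 0.17378192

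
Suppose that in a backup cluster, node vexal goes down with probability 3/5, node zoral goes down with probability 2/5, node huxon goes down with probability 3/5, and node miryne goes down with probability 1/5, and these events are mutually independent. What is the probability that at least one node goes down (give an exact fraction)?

577/625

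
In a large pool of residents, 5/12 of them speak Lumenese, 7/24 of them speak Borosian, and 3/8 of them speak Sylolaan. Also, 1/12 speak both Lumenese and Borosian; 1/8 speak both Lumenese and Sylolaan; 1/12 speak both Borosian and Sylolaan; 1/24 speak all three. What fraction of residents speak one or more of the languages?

Using inclusion–exclusion:
P(≥1) = 5/12 + 7/24 + 3/8 − 1/12 − 1/8 − 1/12 + 1/24 = 5/6

5/6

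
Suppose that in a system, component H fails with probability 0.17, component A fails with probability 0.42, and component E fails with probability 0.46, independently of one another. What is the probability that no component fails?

0.259956

P(none) = (1 − 0.17) × (1 − 0.42) × (1 − 0.46) = 0.83 × 0.58 × 0.54 = 0.259956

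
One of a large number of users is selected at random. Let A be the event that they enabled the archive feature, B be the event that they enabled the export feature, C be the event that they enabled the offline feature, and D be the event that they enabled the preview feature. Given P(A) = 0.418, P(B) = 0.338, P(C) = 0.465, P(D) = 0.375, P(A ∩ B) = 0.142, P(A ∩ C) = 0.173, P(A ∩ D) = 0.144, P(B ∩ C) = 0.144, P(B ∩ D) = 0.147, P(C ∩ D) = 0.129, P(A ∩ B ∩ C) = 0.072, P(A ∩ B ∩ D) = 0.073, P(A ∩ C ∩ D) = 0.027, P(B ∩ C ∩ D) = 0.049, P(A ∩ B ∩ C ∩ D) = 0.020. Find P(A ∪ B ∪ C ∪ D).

Using inclusion–exclusion:
P(A ∪ B ∪ C ∪ D) = 0.418 + 0.338 + 0.465 + 0.375 − 0.142 − 0.173 − 0.144 − 0.144 − 0.147 − 0.129 + 0.072 + 0.073 + 0.027 + 0.049 − 0.020 = 0.918

0.918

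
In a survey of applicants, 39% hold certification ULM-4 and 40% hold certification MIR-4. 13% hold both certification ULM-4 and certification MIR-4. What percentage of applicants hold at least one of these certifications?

66%

Apply inclusion-exclusion:
P(at least one) = 39 + 40 − 13 = 66%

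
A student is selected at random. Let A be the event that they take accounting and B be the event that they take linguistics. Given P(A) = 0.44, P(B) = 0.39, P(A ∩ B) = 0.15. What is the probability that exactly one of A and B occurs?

P(exactly one) = 0.44 + 0.39 − 2·0.15 = 0.53

0.53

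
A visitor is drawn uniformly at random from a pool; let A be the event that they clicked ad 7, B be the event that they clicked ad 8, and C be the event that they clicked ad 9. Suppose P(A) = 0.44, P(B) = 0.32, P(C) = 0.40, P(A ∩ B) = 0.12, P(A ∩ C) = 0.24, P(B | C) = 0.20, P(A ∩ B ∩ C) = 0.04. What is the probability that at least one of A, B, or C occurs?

P(B ∩ C) = P(C)·P(B|C) = 0.40 × 0.20 = 0.08
Inclusion–exclusion gives
P(A ∪ B ∪ C) = 0.44 + 0.32 + 0.40 − 0.12 − 0.24 − 0.08 + 0.04 = 0.76

0.76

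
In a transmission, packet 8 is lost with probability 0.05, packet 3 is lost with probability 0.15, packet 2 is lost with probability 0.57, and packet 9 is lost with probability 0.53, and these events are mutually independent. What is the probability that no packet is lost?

0.16319575

P(none) = (1 − 0.05) × (1 − 0.15) × (1 − 0.57) × (1 − 0.53) = 0.95 × 0.85 × 0.43 × 0.47 = 0.16319575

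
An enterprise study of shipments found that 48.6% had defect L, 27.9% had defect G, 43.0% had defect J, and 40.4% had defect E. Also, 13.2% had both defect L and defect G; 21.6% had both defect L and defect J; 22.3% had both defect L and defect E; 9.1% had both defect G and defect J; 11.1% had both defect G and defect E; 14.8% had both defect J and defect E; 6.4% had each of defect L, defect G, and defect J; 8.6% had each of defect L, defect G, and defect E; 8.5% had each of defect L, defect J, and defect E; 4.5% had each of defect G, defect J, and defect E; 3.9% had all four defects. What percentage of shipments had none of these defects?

8.1%

P(≥1) = 48.6 + 27.9 + 43.0 + 40.4 − 13.2 − 21.6 − 22.3 − 9.1 − 11.1 − 14.8 + 6.4 + 8.6 + 8.5 + 4.5 − 3.9 = 91.9%
P(none) = 100% − 91.9% = 8.1%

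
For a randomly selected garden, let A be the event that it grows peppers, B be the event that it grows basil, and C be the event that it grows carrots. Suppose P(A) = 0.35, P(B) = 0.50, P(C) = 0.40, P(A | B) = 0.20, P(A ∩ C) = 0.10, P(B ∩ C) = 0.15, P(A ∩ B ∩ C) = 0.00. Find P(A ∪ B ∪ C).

P(A ∩ B) = P(B)·P(A|B) = 0.50 × 0.20 = 0.10
Apply inclusion-exclusion:
P(A ∪ B ∪ C) = 0.35 + 0.50 + 0.40 − 0.10 − 0.10 − 0.15 + 0.00 = 0.90

0.90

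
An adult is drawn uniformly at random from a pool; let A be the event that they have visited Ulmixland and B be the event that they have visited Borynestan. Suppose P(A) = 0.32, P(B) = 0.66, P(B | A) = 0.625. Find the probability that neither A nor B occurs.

0.22

P(A ∩ B) = P(A)·P(B|A) = 0.32 × 0.625 = 0.20
By inclusion-exclusion,
P(A ∪ B) = 0.32 + 0.66 − 0.20 = 0.78
P(none) = 1 − 0.78 = 0.22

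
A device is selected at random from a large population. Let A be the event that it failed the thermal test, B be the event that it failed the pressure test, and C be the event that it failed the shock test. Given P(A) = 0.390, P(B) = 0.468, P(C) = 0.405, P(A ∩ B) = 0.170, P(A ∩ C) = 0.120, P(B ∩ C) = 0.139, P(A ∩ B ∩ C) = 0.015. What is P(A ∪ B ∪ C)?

0.849

Inclusion–exclusion gives
P(A ∪ B ∪ C) = 0.390 + 0.468 + 0.405 − 0.170 − 0.120 − 0.139 + 0.015 = 0.849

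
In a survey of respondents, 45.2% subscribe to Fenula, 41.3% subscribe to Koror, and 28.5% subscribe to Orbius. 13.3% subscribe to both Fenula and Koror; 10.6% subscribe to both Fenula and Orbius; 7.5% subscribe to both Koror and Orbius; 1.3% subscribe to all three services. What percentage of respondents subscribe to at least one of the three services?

84.9%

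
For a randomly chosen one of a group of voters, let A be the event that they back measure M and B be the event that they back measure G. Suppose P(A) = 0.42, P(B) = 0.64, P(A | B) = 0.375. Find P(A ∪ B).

P(A ∩ B) = P(B)·P(A|B) = 0.64 × 0.375 = 0.24
P(A ∪ B) = 0.42 + 0.64 − 0.24 = 0.82

0.82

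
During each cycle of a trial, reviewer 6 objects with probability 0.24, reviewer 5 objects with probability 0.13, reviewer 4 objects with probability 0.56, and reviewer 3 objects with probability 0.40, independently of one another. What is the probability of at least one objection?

P(none) = (1 − 0.24) × (1 − 0.13) × (1 − 0.56) × (1 − 0.40) = 0.76 × 0.87 × 0.44 × 0.60 = 0.1745568
P(at least one) = 1 − 0.1745568 = 0.8254432

0.8254432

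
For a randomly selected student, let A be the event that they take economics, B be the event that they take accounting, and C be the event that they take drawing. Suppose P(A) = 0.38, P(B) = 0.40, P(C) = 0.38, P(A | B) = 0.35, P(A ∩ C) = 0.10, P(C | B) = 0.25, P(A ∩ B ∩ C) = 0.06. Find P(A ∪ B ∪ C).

P(A ∩ B) = P(B)·P(A|B) = 0.40 × 0.35 = 0.14
P(B ∩ C) = P(B)·P(C|B) = 0.40 × 0.25 = 0.10
Apply inclusion-exclusion:
P(A ∪ B ∪ C) = 0.38 + 0.40 + 0.38 − 0.14 − 0.10 − 0.10 + 0.06 = 0.88

0.88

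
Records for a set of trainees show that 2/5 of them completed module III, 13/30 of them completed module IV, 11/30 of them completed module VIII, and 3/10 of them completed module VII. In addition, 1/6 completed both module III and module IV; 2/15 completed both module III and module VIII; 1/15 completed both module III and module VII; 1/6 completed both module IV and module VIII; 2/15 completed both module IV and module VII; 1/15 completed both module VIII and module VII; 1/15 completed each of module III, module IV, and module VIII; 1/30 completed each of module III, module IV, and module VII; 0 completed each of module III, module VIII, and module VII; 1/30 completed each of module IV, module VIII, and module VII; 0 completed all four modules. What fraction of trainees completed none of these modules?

1/10

By inclusion-exclusion,
P(≥1) = 2/5 + 13/30 + 11/30 + 3/10 − 1/6 − 2/15 − 1/15 − 1/6 − 2/15 − 1/15 + 1/15 + 1/30 + 0 + 1/30 − 0 = 9/10
P(none) = 1 − 9/10 = 1/10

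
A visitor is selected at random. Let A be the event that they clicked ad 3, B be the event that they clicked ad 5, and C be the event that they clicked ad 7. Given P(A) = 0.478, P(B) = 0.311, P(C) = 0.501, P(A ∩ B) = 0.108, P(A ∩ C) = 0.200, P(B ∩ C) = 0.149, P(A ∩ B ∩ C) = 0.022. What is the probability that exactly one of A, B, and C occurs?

By inclusion–exclusion (exactly-one form):
P(exactly one) = 0.478 + 0.311 + 0.501 − 2·0.108 − 2·0.200 − 2·0.149 + 3·0.022 = 0.442

0.442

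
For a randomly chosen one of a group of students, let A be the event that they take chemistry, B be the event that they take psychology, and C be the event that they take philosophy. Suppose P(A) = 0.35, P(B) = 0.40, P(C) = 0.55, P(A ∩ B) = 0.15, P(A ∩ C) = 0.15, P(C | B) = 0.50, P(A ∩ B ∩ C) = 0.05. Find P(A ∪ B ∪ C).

0.85

P(B ∩ C) = P(B)·P(C|B) = 0.40 × 0.50 = 0.20
Apply inclusion-exclusion:
P(A ∪ B ∪ C) = 0.35 + 0.40 + 0.55 − 0.15 − 0.15 − 0.20 + 0.05 = 0.85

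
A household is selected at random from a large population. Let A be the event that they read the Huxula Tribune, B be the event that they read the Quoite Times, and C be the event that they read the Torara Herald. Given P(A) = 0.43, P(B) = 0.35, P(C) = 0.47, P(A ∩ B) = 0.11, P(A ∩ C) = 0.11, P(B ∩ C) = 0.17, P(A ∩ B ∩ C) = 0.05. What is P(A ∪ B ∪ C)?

0.91

P(A ∪ B ∪ C) = 0.43 + 0.35 + 0.47 − 0.11 − 0.11 − 0.17 + 0.05 = 0.91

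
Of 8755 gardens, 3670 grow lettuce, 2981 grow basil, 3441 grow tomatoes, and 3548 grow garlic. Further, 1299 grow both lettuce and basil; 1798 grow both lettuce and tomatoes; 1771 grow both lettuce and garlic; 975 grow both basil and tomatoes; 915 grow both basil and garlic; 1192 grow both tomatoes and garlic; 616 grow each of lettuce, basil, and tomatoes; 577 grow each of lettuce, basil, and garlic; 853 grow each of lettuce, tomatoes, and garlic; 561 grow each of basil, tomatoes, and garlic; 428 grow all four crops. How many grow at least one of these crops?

N(≥1) = 3670 + 2981 + 3441 + 3548 − 1299 − 1798 − 1771 − 975 − 915 − 1192 + 616 + 577 + 853 + 561 − 428 = 7869

7869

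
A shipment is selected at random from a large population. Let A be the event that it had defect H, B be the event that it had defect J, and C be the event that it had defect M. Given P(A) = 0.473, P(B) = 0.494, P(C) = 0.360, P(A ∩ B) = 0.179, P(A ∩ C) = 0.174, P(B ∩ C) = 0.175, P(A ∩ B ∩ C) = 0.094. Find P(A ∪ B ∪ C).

0.893

Inclusion–exclusion gives
P(A ∪ B ∪ C) = 0.473 + 0.494 + 0.360 − 0.179 − 0.174 − 0.175 + 0.094 = 0.893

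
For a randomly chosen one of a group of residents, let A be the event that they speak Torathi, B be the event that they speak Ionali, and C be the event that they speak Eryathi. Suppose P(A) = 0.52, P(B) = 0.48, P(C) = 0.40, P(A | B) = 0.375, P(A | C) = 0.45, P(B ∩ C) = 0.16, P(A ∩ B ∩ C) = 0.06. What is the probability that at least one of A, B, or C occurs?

0.94

P(A ∩ B) = P(B)·P(A|B) = 0.48 × 0.375 = 0.18
P(A ∩ C) = P(C)·P(A|C) = 0.40 × 0.45 = 0.18
P(A ∪ B ∪ C) = 0.52 + 0.48 + 0.40 − 0.18 − 0.18 − 0.16 + 0.06 = 0.94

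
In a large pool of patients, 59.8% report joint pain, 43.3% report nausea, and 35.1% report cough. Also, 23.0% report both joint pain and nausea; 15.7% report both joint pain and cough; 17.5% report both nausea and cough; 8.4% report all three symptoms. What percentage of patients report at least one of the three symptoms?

90.4%

Inclusion–exclusion gives
P(at least one) = 59.8 + 43.3 + 35.1 − 23.0 − 15.7 − 17.5 + 8.4 = 90.4%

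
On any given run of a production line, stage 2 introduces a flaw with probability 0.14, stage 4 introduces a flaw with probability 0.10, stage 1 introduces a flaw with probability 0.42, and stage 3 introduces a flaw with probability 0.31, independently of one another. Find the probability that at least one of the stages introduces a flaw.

0.6902452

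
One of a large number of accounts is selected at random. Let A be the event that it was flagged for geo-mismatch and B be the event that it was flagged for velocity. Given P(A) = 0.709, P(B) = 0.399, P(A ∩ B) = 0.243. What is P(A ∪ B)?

By inclusion–exclusion:
P(A ∪ B) = 0.709 + 0.399 − 0.243 = 0.865

0.865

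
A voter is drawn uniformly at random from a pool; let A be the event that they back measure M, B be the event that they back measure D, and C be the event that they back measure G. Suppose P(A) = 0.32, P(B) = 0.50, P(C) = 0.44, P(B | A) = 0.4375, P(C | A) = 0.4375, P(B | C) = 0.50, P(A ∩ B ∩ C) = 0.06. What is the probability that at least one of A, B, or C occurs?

0.82

P(A ∩ B) = P(A)·P(B|A) = 0.32 × 0.4375 = 0.14
P(A ∩ C) = P(A)·P(C|A) = 0.32 × 0.4375 = 0.14
P(B ∩ C) = P(C)·P(B|C) = 0.44 × 0.50 = 0.22
Using inclusion–exclusion:
P(A ∪ B ∪ C) = 0.32 + 0.50 + 0.44 − 0.14 − 0.14 − 0.22 + 0.06 = 0.82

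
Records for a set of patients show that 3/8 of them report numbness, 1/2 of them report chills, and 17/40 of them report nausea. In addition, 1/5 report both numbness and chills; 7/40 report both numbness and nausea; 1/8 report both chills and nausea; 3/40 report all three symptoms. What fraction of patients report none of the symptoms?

By inclusion-exclusion,
P(at least one) = 3/8 + 1/2 + 17/40 − 1/5 − 7/40 − 1/8 + 3/40 = 7/8
P(none) = 1 − 7/8 = 1/8

1/8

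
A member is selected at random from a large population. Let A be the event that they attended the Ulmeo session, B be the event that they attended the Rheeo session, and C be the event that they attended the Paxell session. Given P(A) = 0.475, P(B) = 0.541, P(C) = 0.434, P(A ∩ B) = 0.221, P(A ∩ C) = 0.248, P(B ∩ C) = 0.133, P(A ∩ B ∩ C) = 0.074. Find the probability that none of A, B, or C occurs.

0.078

P(A ∪ B ∪ C) = 0.475 + 0.541 + 0.434 − 0.221 − 0.248 − 0.133 + 0.074 = 0.922
P(none) = 1 − 0.922 = 0.078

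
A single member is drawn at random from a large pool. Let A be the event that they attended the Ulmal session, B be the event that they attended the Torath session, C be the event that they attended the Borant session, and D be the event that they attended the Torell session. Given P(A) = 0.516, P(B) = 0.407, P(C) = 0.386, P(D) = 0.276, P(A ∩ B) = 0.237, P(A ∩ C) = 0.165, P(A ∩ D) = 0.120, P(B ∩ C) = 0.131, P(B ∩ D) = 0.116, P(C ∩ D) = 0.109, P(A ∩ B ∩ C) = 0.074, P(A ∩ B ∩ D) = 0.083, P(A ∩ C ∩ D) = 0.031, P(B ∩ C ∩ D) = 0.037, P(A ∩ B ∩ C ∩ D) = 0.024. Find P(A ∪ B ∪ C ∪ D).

0.908

By inclusion-exclusion,
P(A ∪ B ∪ C ∪ D) = 0.516 + 0.407 + 0.386 + 0.276 − 0.237 − 0.165 − 0.120 − 0.131 − 0.116 − 0.109 + 0.074 + 0.083 + 0.031 + 0.037 − 0.024 = 0.908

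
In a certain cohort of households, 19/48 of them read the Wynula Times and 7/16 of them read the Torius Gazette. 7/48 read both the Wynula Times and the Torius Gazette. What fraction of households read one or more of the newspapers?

11/16

P(≥1) = 19/48 + 7/16 − 7/48 = 11/16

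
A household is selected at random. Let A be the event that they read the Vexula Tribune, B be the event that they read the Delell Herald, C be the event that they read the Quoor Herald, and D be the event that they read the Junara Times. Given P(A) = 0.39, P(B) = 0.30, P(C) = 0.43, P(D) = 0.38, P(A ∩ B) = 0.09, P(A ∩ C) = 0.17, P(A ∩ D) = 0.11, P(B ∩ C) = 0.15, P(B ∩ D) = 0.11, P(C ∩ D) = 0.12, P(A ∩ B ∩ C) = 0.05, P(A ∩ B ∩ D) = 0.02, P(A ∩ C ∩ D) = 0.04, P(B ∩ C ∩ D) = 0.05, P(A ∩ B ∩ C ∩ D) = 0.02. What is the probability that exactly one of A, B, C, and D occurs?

By inclusion–exclusion (exactly-one form):
P(exactly one) = 0.39 + 0.30 + 0.43 + 0.38 − 2·0.09 − 2·0.17 − 2·0.11 − 2·0.15 − 2·0.11 − 2·0.12 + 3·0.05 + 3·0.02 + 3·0.04 + 3·0.05 − 4·0.02 = 0.40

0.40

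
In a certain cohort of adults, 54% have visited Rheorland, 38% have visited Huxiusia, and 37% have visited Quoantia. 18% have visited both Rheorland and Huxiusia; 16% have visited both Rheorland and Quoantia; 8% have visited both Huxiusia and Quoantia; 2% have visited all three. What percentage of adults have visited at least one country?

89%

Using inclusion–exclusion:
P(≥1) = 54 + 38 + 37 − 18 − 16 − 8 + 2 = 89%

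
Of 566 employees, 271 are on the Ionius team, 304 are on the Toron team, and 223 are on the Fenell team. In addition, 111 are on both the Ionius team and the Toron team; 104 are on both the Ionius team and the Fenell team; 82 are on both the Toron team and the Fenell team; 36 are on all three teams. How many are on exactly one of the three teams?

312

N(exactly one) = 271 + 304 + 223 − 2·111 − 2·104 − 2·82 + 3·36 = 312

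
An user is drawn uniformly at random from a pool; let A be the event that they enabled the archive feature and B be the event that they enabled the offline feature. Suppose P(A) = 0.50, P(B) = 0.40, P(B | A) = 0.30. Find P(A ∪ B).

0.75

P(A ∩ B) = P(A)·P(B|A) = 0.50 × 0.30 = 0.15
Inclusion–exclusion gives
P(A ∪ B) = 0.50 + 0.40 − 0.15 = 0.75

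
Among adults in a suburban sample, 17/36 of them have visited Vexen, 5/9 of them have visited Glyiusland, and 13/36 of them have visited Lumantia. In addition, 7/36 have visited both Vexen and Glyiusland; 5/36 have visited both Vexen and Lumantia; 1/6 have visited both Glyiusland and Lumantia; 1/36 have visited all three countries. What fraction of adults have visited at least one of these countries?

11/12

P(≥1) = 17/36 + 5/9 + 13/36 − 7/36 − 5/36 − 1/6 + 1/36 = 11/12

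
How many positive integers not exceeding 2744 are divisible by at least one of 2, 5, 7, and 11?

1889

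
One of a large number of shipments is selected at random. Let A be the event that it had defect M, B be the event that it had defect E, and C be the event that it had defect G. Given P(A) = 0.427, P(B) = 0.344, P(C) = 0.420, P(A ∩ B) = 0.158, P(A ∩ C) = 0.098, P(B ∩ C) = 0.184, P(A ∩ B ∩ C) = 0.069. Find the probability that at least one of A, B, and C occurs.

By inclusion–exclusion:
P(A ∪ B ∪ C) = 0.427 + 0.344 + 0.420 − 0.158 − 0.098 − 0.184 + 0.069 = 0.820

0.820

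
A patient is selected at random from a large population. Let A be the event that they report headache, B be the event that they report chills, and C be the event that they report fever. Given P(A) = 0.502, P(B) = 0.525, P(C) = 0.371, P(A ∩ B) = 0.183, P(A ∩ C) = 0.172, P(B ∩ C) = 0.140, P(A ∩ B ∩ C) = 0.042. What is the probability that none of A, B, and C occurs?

0.055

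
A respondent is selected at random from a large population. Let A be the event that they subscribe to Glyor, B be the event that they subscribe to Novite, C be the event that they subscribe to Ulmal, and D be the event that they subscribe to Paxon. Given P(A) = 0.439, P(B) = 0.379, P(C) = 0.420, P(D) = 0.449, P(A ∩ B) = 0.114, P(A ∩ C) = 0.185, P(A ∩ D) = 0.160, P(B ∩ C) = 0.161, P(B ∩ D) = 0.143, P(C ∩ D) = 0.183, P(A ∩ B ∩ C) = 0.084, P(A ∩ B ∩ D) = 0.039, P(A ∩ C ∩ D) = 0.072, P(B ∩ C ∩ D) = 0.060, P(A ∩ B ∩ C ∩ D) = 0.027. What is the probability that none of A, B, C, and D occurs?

By inclusion–exclusion:
P(A ∪ B ∪ C ∪ D) = 0.439 + 0.379 + 0.420 + 0.449 − 0.114 − 0.185 − 0.160 − 0.161 − 0.143 − 0.183 + 0.084 + 0.039 + 0.072 + 0.060 − 0.027 = 0.969
P(none) = 1 − 0.969 = 0.031

0.031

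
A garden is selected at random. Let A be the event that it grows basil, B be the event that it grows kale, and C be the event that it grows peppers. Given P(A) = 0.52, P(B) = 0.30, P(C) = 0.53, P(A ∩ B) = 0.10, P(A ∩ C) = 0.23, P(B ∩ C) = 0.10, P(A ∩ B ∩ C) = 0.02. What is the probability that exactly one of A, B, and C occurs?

P(exactly one) = 0.52 + 0.30 + 0.53 − 2·0.10 − 2·0.23 − 2·0.10 + 3·0.02 = 0.55

0.55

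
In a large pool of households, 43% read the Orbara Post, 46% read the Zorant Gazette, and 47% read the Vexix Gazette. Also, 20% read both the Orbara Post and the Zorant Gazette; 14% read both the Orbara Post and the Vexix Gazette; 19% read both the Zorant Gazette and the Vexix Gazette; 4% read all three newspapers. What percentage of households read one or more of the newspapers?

87%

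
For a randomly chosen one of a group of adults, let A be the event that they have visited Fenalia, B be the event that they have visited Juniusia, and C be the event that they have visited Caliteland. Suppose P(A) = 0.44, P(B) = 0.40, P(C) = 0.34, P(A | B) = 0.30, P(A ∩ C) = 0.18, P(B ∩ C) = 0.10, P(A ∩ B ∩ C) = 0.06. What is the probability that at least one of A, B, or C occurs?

0.84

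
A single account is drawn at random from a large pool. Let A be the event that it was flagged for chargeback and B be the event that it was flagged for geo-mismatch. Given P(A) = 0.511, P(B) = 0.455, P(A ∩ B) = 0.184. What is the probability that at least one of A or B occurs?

0.782

By inclusion–exclusion:
P(A ∪ B) = 0.511 + 0.455 − 0.184 = 0.782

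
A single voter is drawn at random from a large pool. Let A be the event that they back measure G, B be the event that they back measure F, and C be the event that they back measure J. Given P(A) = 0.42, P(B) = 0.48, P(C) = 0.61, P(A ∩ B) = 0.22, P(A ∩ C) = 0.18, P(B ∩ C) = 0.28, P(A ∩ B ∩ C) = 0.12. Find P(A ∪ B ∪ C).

Apply inclusion-exclusion:
P(A ∪ B ∪ C) = 0.42 + 0.48 + 0.61 − 0.22 − 0.18 − 0.28 + 0.12 = 0.95

0.95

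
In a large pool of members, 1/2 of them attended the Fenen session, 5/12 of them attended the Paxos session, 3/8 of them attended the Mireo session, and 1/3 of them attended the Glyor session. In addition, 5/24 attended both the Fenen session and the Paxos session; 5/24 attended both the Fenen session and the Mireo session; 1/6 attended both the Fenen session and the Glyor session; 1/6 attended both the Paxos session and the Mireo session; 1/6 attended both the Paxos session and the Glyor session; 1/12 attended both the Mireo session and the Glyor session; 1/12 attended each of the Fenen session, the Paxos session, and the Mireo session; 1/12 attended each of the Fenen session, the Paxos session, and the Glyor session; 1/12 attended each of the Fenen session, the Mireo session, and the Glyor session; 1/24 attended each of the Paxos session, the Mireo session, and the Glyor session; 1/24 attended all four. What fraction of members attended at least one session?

7/8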